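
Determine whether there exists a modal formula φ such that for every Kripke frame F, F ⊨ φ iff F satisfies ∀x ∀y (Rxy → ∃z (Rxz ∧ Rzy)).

The condition is density. A defining modal formula is □□r → □r.

Yes, by □□r → □r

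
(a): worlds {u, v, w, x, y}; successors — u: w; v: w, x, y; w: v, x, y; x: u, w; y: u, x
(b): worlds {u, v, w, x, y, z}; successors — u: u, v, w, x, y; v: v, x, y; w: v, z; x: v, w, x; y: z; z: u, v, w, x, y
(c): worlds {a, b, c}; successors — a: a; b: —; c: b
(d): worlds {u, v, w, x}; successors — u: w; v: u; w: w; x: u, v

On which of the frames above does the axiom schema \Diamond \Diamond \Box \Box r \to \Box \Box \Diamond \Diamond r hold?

(b), (c), (d)

This is the axiom for a generalized confluence (Geach) condition; its first-order frame correspondent is \forall x \forall y \forall z ((x R^2 y \wedge x R^2 z) \to \exists w (y R^2 w \wedge z R^2 w)).
(a): fails — vR²u, vR²y but no t with uR²t and yR²t.
(b): ✓.
(c): ✓.
(d): ✓.
Valid on: (b), (c), (d).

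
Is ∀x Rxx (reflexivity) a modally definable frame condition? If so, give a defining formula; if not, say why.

The condition is reflexivity. A defining modal formula is □r → r.
Suppose □r→r is valid. At any x set V(r)={w : Rxw}. Then □r holds at x, so r holds at x, i.e. Rxx.

Yes — defined by □r → r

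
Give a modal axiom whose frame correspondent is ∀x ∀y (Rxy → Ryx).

The condition is symmetry. The B schema ψ → □◇ψ defines it.

ψ → □◇ψ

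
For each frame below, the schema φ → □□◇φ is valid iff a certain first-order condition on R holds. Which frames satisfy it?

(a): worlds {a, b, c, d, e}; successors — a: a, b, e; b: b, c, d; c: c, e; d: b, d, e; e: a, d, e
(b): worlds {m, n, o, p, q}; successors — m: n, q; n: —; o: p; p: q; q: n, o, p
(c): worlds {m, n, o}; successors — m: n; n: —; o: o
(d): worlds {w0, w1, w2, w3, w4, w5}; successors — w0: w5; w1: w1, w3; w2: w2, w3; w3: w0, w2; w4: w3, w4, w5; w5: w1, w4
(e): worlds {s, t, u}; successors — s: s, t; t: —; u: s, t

Frame correspondent (Sahlqvist): ∀x ∀z (xR²z → ∃w (x = w ∧ zRw)) — i.e. a generalized confluence (Geach) condition.
(a): fails — aR²b but no w with a=w and bRw.
(b): fails — mR²n but no w with m=w and nRw.
(c): condition met.
(d): fails — w0R²w1 but no w with w0=w and w1Rw.
(e): fails — sR²t but no w with s=w and tRw.

(c)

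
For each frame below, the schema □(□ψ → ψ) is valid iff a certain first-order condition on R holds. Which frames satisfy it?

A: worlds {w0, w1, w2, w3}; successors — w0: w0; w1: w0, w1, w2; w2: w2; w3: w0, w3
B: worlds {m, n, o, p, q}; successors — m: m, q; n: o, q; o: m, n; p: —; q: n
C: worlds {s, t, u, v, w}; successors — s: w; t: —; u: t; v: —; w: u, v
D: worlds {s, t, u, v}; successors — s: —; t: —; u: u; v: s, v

This is the axiom for shift-reflexivity; its first-order frame correspondent is ∀x ∀y (Rxy → Ryy).
A: condition met.
B: fails — Ron but not Rnn.
C: fails — Rwu but not Ruu.
D: fails — Rvs but not Rss.
Valid on: A.

A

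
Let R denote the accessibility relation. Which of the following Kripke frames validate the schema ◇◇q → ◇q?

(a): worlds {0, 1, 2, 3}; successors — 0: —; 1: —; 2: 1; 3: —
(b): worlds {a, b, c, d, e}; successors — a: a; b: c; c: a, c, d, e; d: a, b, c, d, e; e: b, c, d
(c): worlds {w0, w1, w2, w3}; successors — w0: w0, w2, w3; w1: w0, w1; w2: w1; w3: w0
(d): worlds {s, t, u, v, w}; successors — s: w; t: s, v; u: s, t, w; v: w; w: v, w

The schema corresponds to transitivity: ∀x ∀y ∀z (Rxy ∧ Ryz → Rxz).
(a): satisfies the condition.
(b): fails — Rbc and Rcd but not Rbd.
(c): fails — Rw1w0 and Rw0w2 but not Rw1w2.
(d): fails — Rtv and Rvw but not Rtw.

(a)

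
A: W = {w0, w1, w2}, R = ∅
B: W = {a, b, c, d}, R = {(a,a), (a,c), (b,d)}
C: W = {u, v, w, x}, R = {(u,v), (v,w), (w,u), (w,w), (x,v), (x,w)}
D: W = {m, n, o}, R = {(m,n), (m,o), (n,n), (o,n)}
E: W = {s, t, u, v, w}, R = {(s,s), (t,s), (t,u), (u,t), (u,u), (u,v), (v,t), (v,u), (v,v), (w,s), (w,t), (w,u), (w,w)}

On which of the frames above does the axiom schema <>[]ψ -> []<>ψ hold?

The schema corresponds to convergence: forall x forall y forall z (Rxy & Rxz -> exists w (Ryw & Rzw)).
A: condition met.
B: fails — Raa and Rac but a and c have no common successor.
C: fails — Rww and Rwu but w and u have no common successor.
D: condition met.
E: fails — Rts and Rtu but s and u have no common successor.
Valid on: A, D.

A, D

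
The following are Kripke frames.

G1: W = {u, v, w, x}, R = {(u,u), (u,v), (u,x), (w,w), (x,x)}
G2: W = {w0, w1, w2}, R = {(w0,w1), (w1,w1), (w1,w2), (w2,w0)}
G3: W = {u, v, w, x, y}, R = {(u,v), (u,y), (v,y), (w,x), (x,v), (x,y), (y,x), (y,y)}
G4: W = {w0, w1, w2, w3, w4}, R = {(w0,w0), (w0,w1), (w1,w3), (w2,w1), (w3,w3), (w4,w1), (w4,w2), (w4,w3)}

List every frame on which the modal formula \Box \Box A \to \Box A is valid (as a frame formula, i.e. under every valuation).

G1

This is the axiom for density; its first-order frame correspondent is \forall x \forall y (Rxy \to \exists z (Rxz \wedge Rzy)).
G1: ✓.
G2: fails — Rw2w0 but no z with Rw2z and Rzw0.
G3: fails — Ruv but no z with Ruz and Rzv.
G4: fails — Rw4w2 but no z with Rw4z and Rzw2.
Valid on: G1.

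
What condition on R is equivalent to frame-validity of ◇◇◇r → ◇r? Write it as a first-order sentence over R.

This is a Sahlqvist (Geach-type) schema ◇^3□^0r → □^0◇^1r.
Minimal-valuation argument: fix x; take any y with xR^3y and any z with xR^0z. Set V(r) to the set of worlds R-reachable from y in exactly 0 steps. Then □^0r holds at y, so the antecedent holds at x; validity forces ◇^1r at z, giving a w with zR^1w and yR^0w.
First-order correspondent: ∀x ∀y (xR³y → ∃w (y = w ∧ xRw)).

∀x ∀y (xR³y → ∃w (y = w ∧ xRw))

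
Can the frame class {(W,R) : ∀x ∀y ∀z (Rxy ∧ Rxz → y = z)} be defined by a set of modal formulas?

Yes: it is partial functionality, defined by the CD schema ◇q → □q.
Suppose ◇q→□q is valid. Take Rxy, Rxz and set V(q)={y}. Then ◇q at x, so □q at x, so q at z, i.e. z=y.

Yes, by ◇q → □q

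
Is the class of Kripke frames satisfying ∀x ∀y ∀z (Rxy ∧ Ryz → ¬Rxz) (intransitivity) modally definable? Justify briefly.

No — not modally definable

If a class were modally definable it would be closed under surjective bounded morphisms (Goldblatt–Thomason).
The 3-cycle (worlds a,b,c with a→b→c→a) is intransitive. Mapping every world to a single reflexive point • is a surjective bounded morphism; the reflexive point is not intransitive (R••∧R•• but R••).
So the class is not modally definable.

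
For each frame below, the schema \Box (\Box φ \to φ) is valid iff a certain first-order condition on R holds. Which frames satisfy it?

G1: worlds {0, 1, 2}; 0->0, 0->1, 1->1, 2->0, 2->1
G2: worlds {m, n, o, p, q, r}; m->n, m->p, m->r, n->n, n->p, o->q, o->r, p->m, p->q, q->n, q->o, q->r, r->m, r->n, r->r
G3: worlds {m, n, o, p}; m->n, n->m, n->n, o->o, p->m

G1

This is the axiom for shift-reflexivity; its first-order frame correspondent is \forall x \forall y (Rxy \to Ryy).
G1: condition met.
G2: fails — Rpm but not Rmm.
G3: fails — Rpm but not Rmm.
Valid on: G1.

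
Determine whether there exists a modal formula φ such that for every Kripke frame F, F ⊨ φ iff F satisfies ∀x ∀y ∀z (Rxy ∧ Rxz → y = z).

Yes — defined by ◇p → □p

This is a Sahlqvist condition; the CD axiom ◇p → □p defines it.
Suppose ◇p→□p is valid. Take Rxy, Rxz and set V(p)={y}. Then ◇p at x, so □p at x, so p at z, i.e. z=y.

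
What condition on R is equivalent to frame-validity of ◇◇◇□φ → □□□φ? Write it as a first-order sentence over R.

∀x ∀y ∀z ((xR³y ∧ xR³z) → ∃w (yRw ∧ z = w))

This is a Sahlqvist (Geach-type) schema ◇^3□^1φ → □^3◇^0φ.
Minimal-valuation argument: fix x; take any y with xR^3y and any z with xR^3z. Set V(φ) to the set of worlds R-reachable from y in exactly 1 step. Then □^1φ holds at y, so the antecedent holds at x; validity forces ◇^0φ at z, giving a w with zR^0w and yR^1w.
First-order correspondent: ∀x ∀y ∀z ((xR³y ∧ xR³z) → ∃w (yRw ∧ z = w)).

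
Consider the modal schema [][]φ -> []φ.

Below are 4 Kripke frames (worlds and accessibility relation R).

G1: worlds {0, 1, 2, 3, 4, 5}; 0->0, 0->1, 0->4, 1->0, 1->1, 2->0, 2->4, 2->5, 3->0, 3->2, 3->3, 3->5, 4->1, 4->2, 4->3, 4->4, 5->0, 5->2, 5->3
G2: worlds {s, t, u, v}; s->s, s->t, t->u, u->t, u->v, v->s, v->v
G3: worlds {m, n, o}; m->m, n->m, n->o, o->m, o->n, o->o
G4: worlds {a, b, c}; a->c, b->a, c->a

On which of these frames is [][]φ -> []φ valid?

G3

The schema corresponds to density: forall x forall y (Rxy -> exists z (Rxz & Rzy)).
G1: fails — R25 but no z with R2z and Rz5.
G2: fails — Rut but no z with Ruz and Rzt.
G3: ✓.
G4: fails — Rac but no z with Raz and Rzc.
Valid on: G3.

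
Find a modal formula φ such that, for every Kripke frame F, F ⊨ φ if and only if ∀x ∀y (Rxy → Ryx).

q → □◇q

The condition is symmetry. The B schema q → □◇q defines it.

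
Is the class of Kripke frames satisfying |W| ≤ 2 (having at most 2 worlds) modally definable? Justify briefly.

If a class were modally definable it would be closed under disjoint unions (Goldblatt–Thomason).
Any modal formula valid on each of 3 disjoint one-world frames is valid on their disjoint union (validity is preserved under disjoint unions). Each one-world frame has |W|=1≤2, but the union has |W|=3.
So no modal formula (or set of formulas) defines exactly the |W|≤2 frames.

No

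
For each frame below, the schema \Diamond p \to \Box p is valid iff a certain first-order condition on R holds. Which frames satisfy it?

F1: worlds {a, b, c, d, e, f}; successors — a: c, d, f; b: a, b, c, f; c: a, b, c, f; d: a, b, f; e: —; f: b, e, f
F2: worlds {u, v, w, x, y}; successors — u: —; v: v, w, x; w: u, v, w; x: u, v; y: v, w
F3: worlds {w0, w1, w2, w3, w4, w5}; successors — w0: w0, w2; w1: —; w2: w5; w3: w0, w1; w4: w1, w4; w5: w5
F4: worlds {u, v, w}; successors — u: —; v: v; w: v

F4

Frame correspondent (Sahlqvist): \forall x \forall y \forall z (Rxy \wedge Rxz \to y = z) — i.e. partial functionality.
F1: fails — a sees both c and d.
F2: fails — v sees both v and w.
F3: fails — w0 sees both w0 and w2.
F4: holds.
Valid on: F4.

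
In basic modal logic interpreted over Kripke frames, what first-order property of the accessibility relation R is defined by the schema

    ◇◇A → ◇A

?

Transitivity

This is frame-equivalent to □A → □□A (substitute ¬A for A and contrapose).
Suppose □A→□□A is valid. Take Rxy, Ryz and set V(A)={w : Rxw}. Then □A at x, so □□A at x, so □A at y, so A at z, i.e. Rxz.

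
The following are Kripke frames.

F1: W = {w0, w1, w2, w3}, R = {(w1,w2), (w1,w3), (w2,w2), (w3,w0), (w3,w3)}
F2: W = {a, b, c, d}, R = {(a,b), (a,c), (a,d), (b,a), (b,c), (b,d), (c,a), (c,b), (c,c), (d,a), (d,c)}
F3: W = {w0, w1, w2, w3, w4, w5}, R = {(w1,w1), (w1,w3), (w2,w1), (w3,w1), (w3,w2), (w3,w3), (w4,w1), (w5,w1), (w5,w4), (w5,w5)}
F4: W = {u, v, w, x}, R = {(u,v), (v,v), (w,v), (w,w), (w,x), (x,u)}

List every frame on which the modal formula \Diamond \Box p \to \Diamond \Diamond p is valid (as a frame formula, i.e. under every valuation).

F2, F3, F4

The schema corresponds to a generalized confluence (Geach) condition: \forall x \forall y (xRy \to \exists w (yRw \wedge x R^2 w)).
F1: fails — w3Rw0 but no w with w0Rw and w3R²w.
F2: ✓.
F3: ✓.
F4: ✓.
Valid on: F2, F3, F4.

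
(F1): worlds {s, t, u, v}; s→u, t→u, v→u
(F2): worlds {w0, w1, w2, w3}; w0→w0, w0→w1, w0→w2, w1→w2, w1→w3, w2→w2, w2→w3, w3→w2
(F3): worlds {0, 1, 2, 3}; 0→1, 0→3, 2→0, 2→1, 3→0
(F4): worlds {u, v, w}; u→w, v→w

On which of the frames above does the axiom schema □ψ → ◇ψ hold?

(F2)

Frame correspondent (Sahlqvist): ∀x ∃y Rxy — i.e. seriality.
(F1): fails — world u has no successor.
(F2): satisfies the condition.
(F3): fails — world 1 has no successor.
(F4): fails — world w has no successor.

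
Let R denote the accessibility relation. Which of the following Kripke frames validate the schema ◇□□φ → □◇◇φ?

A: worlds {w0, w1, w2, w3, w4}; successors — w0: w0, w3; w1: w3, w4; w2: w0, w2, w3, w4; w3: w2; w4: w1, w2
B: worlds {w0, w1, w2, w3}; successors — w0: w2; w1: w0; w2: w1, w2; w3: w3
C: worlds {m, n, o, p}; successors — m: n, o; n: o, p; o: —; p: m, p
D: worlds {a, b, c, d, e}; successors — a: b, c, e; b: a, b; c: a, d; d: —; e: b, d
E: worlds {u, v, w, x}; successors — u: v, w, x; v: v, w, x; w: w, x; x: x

A, B, E

This is the axiom for a generalized confluence (Geach) condition; its first-order frame correspondent is ∀x ∀y ∀z ((xRy ∧ xRz) → ∃w (yR²w ∧ zR²w)).
A: ✓.
B: ✓.
C: fails — mRn, mRo but no w with nR²w and oR²w.
D: fails — cRa, cRd but no w with aR²w and dR²w.
E: ✓.
Valid on: A, B, E.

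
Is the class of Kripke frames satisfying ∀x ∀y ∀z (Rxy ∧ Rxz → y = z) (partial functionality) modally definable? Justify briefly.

The condition is partial functionality. A defining modal formula is ◇p → □p.
Suppose ◇p→□p is valid. Take Rxy, Rxz and set V(p)={y}. Then ◇p at x, so □p at x, so p at z, i.e. z=y.

Yes, by ◇p → □p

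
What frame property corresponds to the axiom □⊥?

□⊥ is valid iff no world has any successor (otherwise □⊥ fails at any world with one).
Conversely, on a frame with emptiness of R the schema holds at every world under every valuation.
So the correspondent is emptiness of R.

emptiness of R: ∀x ∀y ¬Rxy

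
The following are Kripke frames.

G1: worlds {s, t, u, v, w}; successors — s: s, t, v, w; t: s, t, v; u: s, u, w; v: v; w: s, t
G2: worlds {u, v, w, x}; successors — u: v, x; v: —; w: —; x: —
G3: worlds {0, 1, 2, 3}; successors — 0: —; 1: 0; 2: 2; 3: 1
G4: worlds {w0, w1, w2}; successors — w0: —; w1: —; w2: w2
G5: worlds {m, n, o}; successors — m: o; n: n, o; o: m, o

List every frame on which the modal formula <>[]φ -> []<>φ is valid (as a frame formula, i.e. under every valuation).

G4, G5

This is the axiom for convergence; its first-order frame correspondent is forall x forall y forall z (Rxy & Rxz -> exists w (Ryw & Rzw)).
G1: fails — Rsv and Rsw but v and w have no common successor.
G2: fails — Ruv and Ruv but v and v have no common successor.
G3: fails — R10 and R10 but 0 and 0 have no common successor.
G4: satisfies the condition.
G5: satisfies the condition.
Valid on: G4, G5.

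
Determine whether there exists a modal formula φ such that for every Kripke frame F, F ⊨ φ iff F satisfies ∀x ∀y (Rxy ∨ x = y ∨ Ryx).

No

If a class were modally definable it would be closed under disjoint unions (Goldblatt–Thomason).
Take 3 disjoint single-world reflexive frames: each is trivially connected, but their disjoint union has 3 worlds with no edge between distinct components, so it is not connected.
Hence connectedness of R is not modally definable.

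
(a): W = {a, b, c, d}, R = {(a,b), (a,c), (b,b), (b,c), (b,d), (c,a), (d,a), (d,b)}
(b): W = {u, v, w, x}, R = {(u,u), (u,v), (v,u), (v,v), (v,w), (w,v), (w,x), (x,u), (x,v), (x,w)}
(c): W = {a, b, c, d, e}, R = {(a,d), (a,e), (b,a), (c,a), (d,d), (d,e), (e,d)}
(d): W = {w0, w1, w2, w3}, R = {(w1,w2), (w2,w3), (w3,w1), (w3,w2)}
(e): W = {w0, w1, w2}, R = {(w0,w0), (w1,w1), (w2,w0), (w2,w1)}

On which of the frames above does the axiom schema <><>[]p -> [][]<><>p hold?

Frame correspondent (Sahlqvist): forall x forall y forall z ((x R^2 y & x R^2 z) -> exists w (yRw & z R^2 w)) — i.e. a generalized confluence (Geach) condition.
(a): fails — aR²c, aR²c but no w with cRw and cR²w.
(b): condition met.
(c): condition met.
(d): fails — w2R²w1, w2R²w1 but no w with w1Rw and w1R²w.
(e): fails — w2R²w0, w2R²w1 but no w with w0Rw and w1R²w.
Valid on: (b), (c).

(b), (c)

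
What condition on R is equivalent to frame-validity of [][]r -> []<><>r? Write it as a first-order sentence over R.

forall x forall z (xRz -> exists w (x R^2 w & z R^2 w))

This is a Sahlqvist (Geach-type) schema ◇^0□^2r → □^1◇^2r.
Minimal-valuation argument: fix x; take any y with xR^0y and any z with xR^1z. Set V(r) to the set of worlds R-reachable from y in exactly 2 steps. Then □^2r holds at y, so the antecedent holds at x; validity forces ◇^2r at z, giving a w with zR^2w and yR^2w.
First-order correspondent: forall x forall z (xRz -> exists w (x R^2 w & z R^2 w)).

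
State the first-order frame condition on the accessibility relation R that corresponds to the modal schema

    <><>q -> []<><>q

forall x forall y forall z ((x R^2 y & xRz) -> exists w (y = w & z R^2 w))

This is a Sahlqvist (Geach-type) schema ◇^2□^0q → □^1◇^2q.
Minimal-valuation argument: fix x; take any y with xR^2y and any z with xR^1z. Set V(q) to the set of worlds R-reachable from y in exactly 0 steps. Then □^0q holds at y, so the antecedent holds at x; validity forces ◇^2q at z, giving a w with zR^2w and yR^0w.
First-order correspondent: forall x forall y forall z ((x R^2 y & xRz) -> exists w (y = w & z R^2 w)).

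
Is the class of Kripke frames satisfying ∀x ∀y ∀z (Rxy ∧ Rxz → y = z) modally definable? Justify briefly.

Yes, by ◇p → □p

The condition is partial functionality. A defining modal formula is ◇p → □p.
Suppose ◇p→□p is valid. Take Rxy, Rxz and set V(p)={y}. Then ◇p at x, so □p at x, so p at z, i.e. z=y.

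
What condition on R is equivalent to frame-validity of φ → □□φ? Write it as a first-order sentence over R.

This is a Sahlqvist (Geach-type) schema ◇^0□^0φ → □^2◇^0φ.
Minimal-valuation argument: fix x; take any y with xR^0y and any z with xR^2z. Set V(φ) to the set of worlds R-reachable from y in exactly 0 steps. Then □^0φ holds at y, so the antecedent holds at x; validity forces ◇^0φ at z, giving a w with zR^0w and yR^0w.
First-order correspondent: ∀x ∀z (xR²z → ∃w (x = w ∧ z = w)).

∀x ∀z (xR²z → ∃w (x = w ∧ z = w))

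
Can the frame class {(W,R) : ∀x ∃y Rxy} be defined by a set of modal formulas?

The condition is seriality. A defining modal formula is □p → ◇p.
Suppose □p→◇p is valid. At any x set V(p)=W. Then □p at x, so ◇p at x, so x has a successor.

Yes, by □p → ◇p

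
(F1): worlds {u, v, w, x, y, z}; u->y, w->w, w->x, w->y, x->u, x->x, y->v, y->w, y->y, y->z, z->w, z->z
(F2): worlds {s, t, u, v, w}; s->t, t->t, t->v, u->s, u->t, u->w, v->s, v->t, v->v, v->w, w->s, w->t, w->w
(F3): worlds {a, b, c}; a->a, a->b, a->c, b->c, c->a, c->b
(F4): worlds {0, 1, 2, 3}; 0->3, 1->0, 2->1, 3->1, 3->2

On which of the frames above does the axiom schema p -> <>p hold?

This is the axiom for a generalized confluence (Geach) condition; its first-order frame correspondent is forall x exists w (x = w & xRw).
(F1): fails — at u but no t with u=t and uRt.
(F2): fails — at s but no w* with s=w* and sRw*.
(F3): fails — at b but no w with b=w and bRw.
(F4): fails — at 0 but no w with 0=w and 0Rw.
Valid on no frame.

none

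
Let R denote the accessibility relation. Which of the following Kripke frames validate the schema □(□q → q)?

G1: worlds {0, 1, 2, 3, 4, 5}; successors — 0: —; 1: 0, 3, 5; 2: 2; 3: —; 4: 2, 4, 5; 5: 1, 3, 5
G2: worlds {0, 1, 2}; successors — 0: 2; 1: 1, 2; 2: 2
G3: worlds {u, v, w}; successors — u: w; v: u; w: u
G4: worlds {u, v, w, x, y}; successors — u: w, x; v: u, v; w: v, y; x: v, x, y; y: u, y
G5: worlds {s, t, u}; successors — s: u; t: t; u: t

Frame correspondent (Sahlqvist): ∀x ∀y (Rxy → Ryy) — i.e. shift-reflexivity.
G1: fails — R10 but not R00.
G2: ✓.
G3: fails — Rvu but not Ruu.
G4: fails — Ruw but not Rww.
G5: fails — Rsu but not Ruu.
Valid on: G2.

G2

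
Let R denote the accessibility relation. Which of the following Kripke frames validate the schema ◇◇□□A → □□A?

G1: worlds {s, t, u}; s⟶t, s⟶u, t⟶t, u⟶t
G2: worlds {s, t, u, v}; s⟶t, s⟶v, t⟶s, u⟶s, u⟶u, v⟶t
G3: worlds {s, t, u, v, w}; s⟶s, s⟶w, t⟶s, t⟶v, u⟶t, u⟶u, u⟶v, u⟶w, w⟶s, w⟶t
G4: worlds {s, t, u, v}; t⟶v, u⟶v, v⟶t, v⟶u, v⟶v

Frame correspondent (Sahlqvist): ∀x ∀y ∀z ((xR²y ∧ xR²z) → ∃w (yR²w ∧ z = w)) — i.e. a generalized confluence (Geach) condition.
G1: holds.
G2: fails — sR²t, sR²s but no w with tR²w and s=w.
G3: fails — sR²t, sR²t but no w* with tR²w* and t=w*.
G4: holds.

G1, G4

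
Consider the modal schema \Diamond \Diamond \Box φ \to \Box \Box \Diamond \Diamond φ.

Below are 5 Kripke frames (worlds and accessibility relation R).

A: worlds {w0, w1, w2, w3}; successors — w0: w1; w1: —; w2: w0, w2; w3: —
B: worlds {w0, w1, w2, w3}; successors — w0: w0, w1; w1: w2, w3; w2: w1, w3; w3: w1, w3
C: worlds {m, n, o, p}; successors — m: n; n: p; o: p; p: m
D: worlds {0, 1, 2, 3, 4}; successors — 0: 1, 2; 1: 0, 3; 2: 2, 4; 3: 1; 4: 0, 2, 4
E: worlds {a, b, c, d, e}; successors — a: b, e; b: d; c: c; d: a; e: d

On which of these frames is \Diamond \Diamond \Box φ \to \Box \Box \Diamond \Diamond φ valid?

Frame correspondent (Sahlqvist): \forall x \forall y \forall z ((x R^2 y \wedge x R^2 z) \to \exists w (yRw \wedge z R^2 w)) — i.e. a generalized confluence (Geach) condition.
A: fails — w2R²w0, w2R²w0 but no w with w0Rw and w0R²w.
B: ✓.
C: fails — mR²p, mR²p but no w with pRw and pR²w.
D: fails — 0R²0, 0R²3 but no w with 0Rw and 3R²w.
E: fails — aR²d, aR²d but no w with dRw and dR²w.

B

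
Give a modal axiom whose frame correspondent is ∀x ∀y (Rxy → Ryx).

q → □◇q

A defining formula is q → □◇q (the B axiom).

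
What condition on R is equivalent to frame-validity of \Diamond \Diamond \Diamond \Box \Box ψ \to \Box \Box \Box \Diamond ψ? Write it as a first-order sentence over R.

This is a Sahlqvist (Geach-type) schema ◇^3□^2ψ → □^3◇^1ψ.
First-order correspondent: \forall x \forall y \forall z ((x R^3 y \wedge x R^3 z) \to \exists w (y R^2 w \wedge zRw)).

\forall x \forall y \forall z ((x R^3 y \wedge x R^3 z) \to \exists w (y R^2 w \wedge zRw))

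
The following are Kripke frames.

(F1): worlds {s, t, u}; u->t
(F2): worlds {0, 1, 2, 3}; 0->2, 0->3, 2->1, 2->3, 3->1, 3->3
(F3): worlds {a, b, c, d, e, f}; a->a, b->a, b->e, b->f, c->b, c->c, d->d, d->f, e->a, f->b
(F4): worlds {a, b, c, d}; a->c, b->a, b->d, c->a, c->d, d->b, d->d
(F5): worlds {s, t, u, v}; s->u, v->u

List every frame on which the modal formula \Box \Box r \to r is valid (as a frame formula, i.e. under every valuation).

(F4)

This is the axiom for a generalized confluence (Geach) condition; its first-order frame correspondent is \forall x \exists w (x R^2 w \wedge x = w).
(F1): fails — at s but no w with sR²w and s=w.
(F2): fails — at 0 but no w with 0R²w and 0=w.
(F3): fails — at e but no w with eR²w and e=w.
(F4): satisfies the condition.
(F5): fails — at s but no w with sR²w and s=w.
Valid on: (F4).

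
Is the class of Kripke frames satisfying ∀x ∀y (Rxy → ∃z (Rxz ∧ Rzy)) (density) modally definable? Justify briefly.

The condition is density. A defining modal formula is □□r → □r.

Yes — defined by □□r → □r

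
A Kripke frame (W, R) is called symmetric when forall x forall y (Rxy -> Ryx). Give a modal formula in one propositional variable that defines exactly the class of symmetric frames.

ψ → □◇ψ

The condition is symmetry. The B schema ψ → □◇ψ defines it.
Suppose ψ→□◇ψ is valid. Take Rxy and set V(ψ)={x}. Then ψ at x, so □◇ψ at x, so ◇ψ at y, so some z with Ryz has ψ; z=x, i.e. Ryx.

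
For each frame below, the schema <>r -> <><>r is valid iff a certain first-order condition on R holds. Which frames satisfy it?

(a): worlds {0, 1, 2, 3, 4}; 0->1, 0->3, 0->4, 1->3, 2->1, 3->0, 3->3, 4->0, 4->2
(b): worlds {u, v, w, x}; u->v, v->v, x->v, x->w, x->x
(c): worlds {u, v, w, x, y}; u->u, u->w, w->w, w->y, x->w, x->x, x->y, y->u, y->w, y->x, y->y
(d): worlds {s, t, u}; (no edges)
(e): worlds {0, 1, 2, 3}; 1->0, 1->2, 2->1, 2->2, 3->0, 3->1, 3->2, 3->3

The schema corresponds to a generalized confluence (Geach) condition: forall x forall y (xRy -> exists w (y = w & x R^2 w)).
(a): fails — 0R1 but no w with 1=w and 0R²w.
(b): condition met.
(c): condition met.
(d): condition met.
(e): fails — 1R0 but no w with 0=w and 1R²w.
Valid on: (b), (c), (d).

(b), (c), (d)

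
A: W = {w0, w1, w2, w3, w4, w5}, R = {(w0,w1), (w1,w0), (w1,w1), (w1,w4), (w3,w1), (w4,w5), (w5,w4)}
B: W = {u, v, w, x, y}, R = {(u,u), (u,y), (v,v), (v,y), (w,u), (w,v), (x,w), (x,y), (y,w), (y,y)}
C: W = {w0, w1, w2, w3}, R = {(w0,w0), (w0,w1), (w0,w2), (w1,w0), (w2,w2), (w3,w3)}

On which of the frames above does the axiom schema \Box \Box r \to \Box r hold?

B, C

This is the axiom for density; its first-order frame correspondent is \forall x \forall y (Rxy \to \exists z (Rxz \wedge Rzy)).
A: fails — Rw4w5 but no z with Rw4z and Rzw5.
B: satisfies the condition.
C: satisfies the condition.
Valid on: B, C.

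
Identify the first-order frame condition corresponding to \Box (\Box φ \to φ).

shift-reflexivity: \forall x \forall y (Rxy \to Ryy)

Suppose □(□φ→φ) is valid. Take Rxy and set V(φ)={w : Ryw}. Then at y, □φ holds; since □(□φ→φ) at x, □φ→φ at y, so φ at y, i.e. Ryy.
Conversely, on a frame with shift-reflexivity the schema holds at every world under every valuation.
Frame condition: \forall x \forall y (Rxy \to Ryy).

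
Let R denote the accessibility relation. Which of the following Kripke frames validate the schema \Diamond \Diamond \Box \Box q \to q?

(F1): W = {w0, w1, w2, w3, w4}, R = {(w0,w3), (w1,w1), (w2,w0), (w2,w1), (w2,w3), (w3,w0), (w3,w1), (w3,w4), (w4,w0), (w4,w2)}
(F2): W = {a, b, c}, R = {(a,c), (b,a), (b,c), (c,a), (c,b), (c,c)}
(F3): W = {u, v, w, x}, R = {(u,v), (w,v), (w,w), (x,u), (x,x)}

This is the axiom for a generalized confluence (Geach) condition; its first-order frame correspondent is \forall x \forall y (x R^2 y \to \exists w (y R^2 w \wedge x = w)).
(F1): fails — w0R²w1 but no w with w1R²w and w0=w.
(F2): satisfies the condition.
(F3): fails — wR²v but no t with vR²t and w=t.
Valid on: (F2).

(F2)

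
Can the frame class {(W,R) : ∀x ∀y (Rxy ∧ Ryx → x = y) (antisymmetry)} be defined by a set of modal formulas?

If a class were modally definable it would be closed under surjective bounded morphisms (Goldblatt–Thomason).
The 4-cycle (worlds w0,w1,w2,w3 with w0→w1→w2→w3→w0) is antisymmetric. Sending even-indexed worlds to • and odd-indexed worlds to ∘ is a surjective bounded morphism onto the two-world frame with •↔∘, which is not antisymmetric.
Hence antisymmetry is not modally definable.

Not modally definable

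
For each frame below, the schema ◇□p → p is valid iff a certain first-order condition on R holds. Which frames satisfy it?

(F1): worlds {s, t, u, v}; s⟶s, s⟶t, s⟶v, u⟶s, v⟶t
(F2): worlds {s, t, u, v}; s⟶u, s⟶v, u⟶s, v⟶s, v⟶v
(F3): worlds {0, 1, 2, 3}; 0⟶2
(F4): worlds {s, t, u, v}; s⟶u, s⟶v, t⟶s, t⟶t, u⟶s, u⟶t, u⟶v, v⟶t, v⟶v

(F2)

Frame correspondent (Sahlqvist): ∀x ∀y (Rxy → Ryx) — i.e. symmetry.
(F1): fails — Rus but not Rsu.
(F2): condition met.
(F3): fails — R02 but not R20.
(F4): fails — Ruv but not Rvu.
Valid on: (F2).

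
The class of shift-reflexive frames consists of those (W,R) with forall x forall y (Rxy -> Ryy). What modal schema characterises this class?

□(□p → p)

This is shift-reflexivity; the standard corresponding axiom is T□: □(□p → p).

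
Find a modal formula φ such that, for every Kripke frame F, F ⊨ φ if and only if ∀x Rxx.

□p → p

A defining formula is □p → p (the T axiom).
Suppose □p→p is valid. At any x set V(p)={w : Rxw}. Then □p holds at x, so p holds at x, i.e. Rxx.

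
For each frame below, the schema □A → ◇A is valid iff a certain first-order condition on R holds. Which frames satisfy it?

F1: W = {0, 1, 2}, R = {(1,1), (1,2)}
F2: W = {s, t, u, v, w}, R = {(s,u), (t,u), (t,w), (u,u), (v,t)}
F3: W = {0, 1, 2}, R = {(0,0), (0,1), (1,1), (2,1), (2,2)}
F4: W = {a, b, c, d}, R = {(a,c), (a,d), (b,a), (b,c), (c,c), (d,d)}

F3, F4

Frame correspondent (Sahlqvist): ∀x ∃y Rxy — i.e. seriality.
F1: fails — world 0 has no successor.
F2: fails — world w has no successor.
F3: ✓.
F4: ✓.
Valid on: F3, F4.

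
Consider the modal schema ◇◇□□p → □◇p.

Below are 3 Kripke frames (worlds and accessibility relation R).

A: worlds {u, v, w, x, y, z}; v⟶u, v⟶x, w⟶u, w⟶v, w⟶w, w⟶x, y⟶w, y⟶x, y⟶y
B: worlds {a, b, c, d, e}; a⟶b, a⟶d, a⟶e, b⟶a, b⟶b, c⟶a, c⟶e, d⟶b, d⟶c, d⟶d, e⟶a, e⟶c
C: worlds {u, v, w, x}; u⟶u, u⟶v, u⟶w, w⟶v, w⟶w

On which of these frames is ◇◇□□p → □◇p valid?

B

This is the axiom for a generalized confluence (Geach) condition; its first-order frame correspondent is ∀x ∀y ∀z ((xR²y ∧ xRz) → ∃w (yR²w ∧ zRw)).
A: fails — wR²u, wRu but no t with uR²t and uRt.
B: ✓.
C: fails — uR²u, uRv but no t with uR²t and vRt.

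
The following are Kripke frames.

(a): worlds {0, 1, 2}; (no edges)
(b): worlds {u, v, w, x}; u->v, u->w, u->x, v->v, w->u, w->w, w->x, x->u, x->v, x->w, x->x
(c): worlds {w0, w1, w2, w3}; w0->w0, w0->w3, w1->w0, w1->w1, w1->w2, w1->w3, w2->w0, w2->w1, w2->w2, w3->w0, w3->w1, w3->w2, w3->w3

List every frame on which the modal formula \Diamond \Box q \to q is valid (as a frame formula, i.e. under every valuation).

(a)

The schema corresponds to symmetry: \forall x \forall y (Rxy \to Ryx).
(a): satisfies the condition.
(b): fails — Ruv but not Rvu.
(c): fails — Rw1w0 but not Rw0w1.
Valid on: (a).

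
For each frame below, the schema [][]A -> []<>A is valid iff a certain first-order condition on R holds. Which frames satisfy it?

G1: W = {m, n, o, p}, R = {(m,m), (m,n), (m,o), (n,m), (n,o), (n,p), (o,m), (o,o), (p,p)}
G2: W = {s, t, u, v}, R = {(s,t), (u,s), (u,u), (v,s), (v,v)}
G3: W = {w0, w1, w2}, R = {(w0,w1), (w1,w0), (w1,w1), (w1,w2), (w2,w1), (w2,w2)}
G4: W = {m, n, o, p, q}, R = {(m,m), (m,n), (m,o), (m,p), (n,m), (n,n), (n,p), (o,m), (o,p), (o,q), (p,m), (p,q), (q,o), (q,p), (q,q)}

The schema corresponds to a generalized confluence (Geach) condition: forall x forall z (xRz -> exists w (x R^2 w & zRw)).
G1: holds.
G2: fails — sRt but no w with sR²w and tRw.
G3: holds.
G4: holds.
Valid on: G1, G3, G4.

G1, G3, G4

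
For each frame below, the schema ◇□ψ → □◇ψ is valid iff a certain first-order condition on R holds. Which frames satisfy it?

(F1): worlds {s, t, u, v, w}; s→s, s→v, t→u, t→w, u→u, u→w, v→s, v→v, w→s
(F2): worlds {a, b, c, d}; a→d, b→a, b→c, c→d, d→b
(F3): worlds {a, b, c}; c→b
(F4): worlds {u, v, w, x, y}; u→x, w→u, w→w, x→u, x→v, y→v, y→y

Frame correspondent (Sahlqvist): ∀x ∀y ∀z (Rxy ∧ Rxz → ∃w (Ryw ∧ Rzw)) — i.e. convergence.
(F1): fails — Rtw and Rtu but w and u have no common successor.
(F2): holds.
(F3): fails — Rcb and Rcb but b and b have no common successor.
(F4): fails — Rww and Rwu but w and u have no common successor.

(F2)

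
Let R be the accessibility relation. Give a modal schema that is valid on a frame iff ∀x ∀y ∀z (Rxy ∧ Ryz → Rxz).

A defining formula is □s → □□s (the 4 axiom).
Suppose □s→□□s is valid. Take Rxy, Ryz and set V(s)={w : Rxw}. Then □s at x, so □□s at x, so □s at y, so s at z, i.e. Rxz.

□s → □□s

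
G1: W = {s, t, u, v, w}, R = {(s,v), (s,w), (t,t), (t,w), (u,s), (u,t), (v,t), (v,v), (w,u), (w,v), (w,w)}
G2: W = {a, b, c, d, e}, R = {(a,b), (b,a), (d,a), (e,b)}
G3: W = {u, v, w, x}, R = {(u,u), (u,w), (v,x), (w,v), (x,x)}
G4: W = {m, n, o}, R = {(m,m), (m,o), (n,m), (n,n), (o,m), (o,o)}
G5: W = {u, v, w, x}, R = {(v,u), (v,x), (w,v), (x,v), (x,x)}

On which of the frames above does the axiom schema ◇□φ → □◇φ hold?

G2, G4

This is the axiom for convergence; its first-order frame correspondent is ∀x ∀y ∀z (Rxy ∧ Rxz → ∃w (Ryw ∧ Rzw)).
G1: fails — Rww and Rwu but w and u have no common successor.
G2: holds.
G3: fails — Ruw and Ruu but w and u have no common successor.
G4: holds.
G5: fails — Rvu and Rvu but u and u have no common successor.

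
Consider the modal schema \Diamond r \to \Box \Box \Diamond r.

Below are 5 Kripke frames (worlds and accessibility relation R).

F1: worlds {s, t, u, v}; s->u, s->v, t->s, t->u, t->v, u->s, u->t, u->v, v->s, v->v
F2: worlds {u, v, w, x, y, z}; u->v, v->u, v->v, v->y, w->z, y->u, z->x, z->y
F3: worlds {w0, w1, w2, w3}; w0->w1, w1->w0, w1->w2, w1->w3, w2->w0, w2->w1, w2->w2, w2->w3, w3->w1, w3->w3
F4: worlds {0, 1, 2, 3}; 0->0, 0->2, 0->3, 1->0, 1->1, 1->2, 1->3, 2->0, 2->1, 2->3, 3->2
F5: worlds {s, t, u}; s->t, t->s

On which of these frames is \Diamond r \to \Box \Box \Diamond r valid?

F5

Frame correspondent (Sahlqvist): \forall x \forall y \forall z ((xRy \wedge x R^2 z) \to \exists w (y = w \wedge zRw)) — i.e. a generalized confluence (Geach) condition.
F1: fails — sRu, sR²v but no w with u=w and vRw.
F2: fails — uRv, uR²y but no t with v=t and yRt.
F3: fails — w1Rw0, w1R²w0 but no w with w0=w and w0Rw.
F4: fails — 0R0, 0R²3 but no w with 0=w and 3Rw.
F5: holds.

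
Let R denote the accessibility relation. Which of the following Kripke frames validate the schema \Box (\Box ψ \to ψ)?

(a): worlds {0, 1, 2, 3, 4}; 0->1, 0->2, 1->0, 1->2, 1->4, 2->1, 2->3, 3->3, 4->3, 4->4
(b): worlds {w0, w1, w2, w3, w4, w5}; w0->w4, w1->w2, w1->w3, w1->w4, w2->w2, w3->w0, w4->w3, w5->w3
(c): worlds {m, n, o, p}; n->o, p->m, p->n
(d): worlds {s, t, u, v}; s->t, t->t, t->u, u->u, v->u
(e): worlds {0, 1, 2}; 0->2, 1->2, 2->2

The schema corresponds to shift-reflexivity: \forall x \forall y (Rxy \to Ryy).
(a): fails — R10 but not R00.
(b): fails — Rw0w4 but not Rw4w4.
(c): fails — Rno but not Roo.
(d): condition met.
(e): condition met.

(d), (e)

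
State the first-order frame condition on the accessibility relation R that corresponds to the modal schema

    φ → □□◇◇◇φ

∀x ∀z (xR²z → ∃w (x = w ∧ zR³w))

This is a Sahlqvist (Geach-type) schema ◇^0□^0φ → □^2◇^3φ.
Minimal-valuation argument: fix x; take any y with xR^0y and any z with xR^2z. Set V(φ) to the set of worlds R-reachable from y in exactly 0 steps. Then □^0φ holds at y, so the antecedent holds at x; validity forces ◇^3φ at z, giving a w with zR^3w and yR^0w.
First-order correspondent: ∀x ∀z (xR²z → ∃w (x = w ∧ zR³w)).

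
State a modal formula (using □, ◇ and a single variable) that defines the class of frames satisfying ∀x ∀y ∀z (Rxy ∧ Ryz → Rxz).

□s → □□s

The condition is transitivity. The 4 schema □s → □□s defines it.
Suppose □s→□□s is valid. Take Rxy, Ryz and set V(s)={w : Rxw}. Then □s at x, so □□s at x, so □s at y, so s at z, i.e. Rxz.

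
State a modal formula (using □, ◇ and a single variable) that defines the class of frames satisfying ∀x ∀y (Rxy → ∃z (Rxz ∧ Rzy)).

□□q → □q

The condition is density. The C4 schema □□q → □q defines it.
Suppose □□q→□q is valid. Take Rxy and set V(q)={w : xR²w}. Then □□q at x, so □q at x, so q at y, i.e. ∃z(Rxz∧Rzy).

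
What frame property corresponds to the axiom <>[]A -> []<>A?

Suppose ◇□A→□◇A is valid. Take Rxy, Rxz and set V(A)={w : Ryw}. Then □A at y so ◇□A at x, so □◇A at x, so ◇A at z, giving w with Rzw and Ryw.
The converse is a direct semantic check.
Frame condition: forall x forall y forall z (Rxy & Rxz -> exists w (Ryw & Rzw)).

convergence: forall x forall y forall z (Rxy & Rxz -> exists w (Ryw & Rzw))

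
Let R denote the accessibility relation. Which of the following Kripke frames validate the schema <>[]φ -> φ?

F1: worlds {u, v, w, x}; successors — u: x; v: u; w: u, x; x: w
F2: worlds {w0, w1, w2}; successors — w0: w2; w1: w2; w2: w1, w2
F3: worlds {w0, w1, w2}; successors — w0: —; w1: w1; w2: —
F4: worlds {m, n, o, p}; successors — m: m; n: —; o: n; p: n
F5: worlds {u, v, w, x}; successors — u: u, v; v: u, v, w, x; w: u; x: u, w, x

The schema corresponds to symmetry: forall x forall y (Rxy -> Ryx).
F1: fails — Rwu but not Ruw.
F2: fails — Rw0w2 but not Rw2w0.
F3: holds.
F4: fails — Ron but not Rno.
F5: fails — Rxw but not Rwx.
Valid on: F3.

F3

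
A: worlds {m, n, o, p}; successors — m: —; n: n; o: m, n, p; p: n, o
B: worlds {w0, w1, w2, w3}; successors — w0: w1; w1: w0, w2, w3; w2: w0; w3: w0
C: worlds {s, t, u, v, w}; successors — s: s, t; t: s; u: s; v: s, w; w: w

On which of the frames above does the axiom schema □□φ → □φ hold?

C

The schema corresponds to density: ∀x ∀y (Rxy → ∃z (Rxz ∧ Rzy)).
A: fails — Rom but no z with Roz and Rzm.
B: fails — Rw1w2 but no z with Rw1z and Rzw2.
C: condition met.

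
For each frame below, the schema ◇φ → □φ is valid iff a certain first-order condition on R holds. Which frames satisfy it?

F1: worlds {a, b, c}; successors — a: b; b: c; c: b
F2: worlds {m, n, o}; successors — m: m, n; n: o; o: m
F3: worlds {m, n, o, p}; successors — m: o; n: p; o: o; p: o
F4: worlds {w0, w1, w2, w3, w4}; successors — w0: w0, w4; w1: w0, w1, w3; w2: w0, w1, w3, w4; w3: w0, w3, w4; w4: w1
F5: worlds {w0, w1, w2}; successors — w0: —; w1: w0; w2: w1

This is the axiom for partial functionality; its first-order frame correspondent is ∀x ∀y ∀z (Rxy ∧ Rxz → y = z).
F1: holds.
F2: fails — m sees both m and n.
F3: holds.
F4: fails — w0 sees both w0 and w4.
F5: holds.

F1, F3, F5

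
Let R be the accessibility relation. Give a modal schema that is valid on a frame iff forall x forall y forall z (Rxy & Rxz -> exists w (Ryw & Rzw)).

◇□ψ → □◇ψ

This is convergence; the standard corresponding axiom is .2: ◇□ψ → □◇ψ.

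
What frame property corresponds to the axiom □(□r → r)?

Suppose □(□r→r) is valid. Take Rxy and set V(r)={w : Ryw}. Then at y, □r holds; since □(□r→r) at x, □r→r at y, so r at y, i.e. Ryy.

shift-reflexivity: ∀x ∀y (Rxy → Ryy)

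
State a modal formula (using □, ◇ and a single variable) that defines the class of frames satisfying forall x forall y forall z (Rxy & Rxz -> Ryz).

The condition is the Euclidean property. The 5 schema ◇ψ → □◇ψ defines it.
Suppose ◇ψ→□◇ψ is valid. Take Rxy, Rxz and set V(ψ)={y}. Then ◇ψ at x, so □◇ψ at x, so ◇ψ at z, so some w with Rzw has ψ; w=y, i.e. Rzy. By symmetry of the argument, Ryz.

◇ψ → □◇ψ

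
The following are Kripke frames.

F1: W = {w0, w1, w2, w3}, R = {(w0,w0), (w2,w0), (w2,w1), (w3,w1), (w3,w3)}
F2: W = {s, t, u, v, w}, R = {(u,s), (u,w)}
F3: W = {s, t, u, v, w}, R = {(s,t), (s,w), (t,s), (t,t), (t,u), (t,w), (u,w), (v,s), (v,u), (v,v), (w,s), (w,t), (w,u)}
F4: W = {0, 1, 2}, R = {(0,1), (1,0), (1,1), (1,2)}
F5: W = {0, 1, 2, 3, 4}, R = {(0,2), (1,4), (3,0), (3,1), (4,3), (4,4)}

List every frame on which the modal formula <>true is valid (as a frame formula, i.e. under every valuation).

Frame correspondent (Sahlqvist): forall x exists y Rxy — i.e. seriality.
F1: fails — world w1 has no successor.
F2: fails — world s has no successor.
F3: holds.
F4: fails — world 2 has no successor.
F5: fails — world 2 has no successor.

F3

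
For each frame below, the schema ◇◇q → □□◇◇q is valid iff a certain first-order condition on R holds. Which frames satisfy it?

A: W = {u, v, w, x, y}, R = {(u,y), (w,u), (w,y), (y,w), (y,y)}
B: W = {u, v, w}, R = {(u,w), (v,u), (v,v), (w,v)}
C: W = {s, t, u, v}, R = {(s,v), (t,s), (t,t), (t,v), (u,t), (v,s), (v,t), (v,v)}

C

Frame correspondent (Sahlqvist): ∀x ∀y ∀z ((xR²y ∧ xR²z) → ∃w (y = w ∧ zR²w)) — i.e. a generalized confluence (Geach) condition.
A: fails — yR²u, yR²u but no t with u=t and uR²t.
B: fails — vR²u, vR²u but no t with u=t and uR²t.
C: satisfies the condition.
Valid on: C.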